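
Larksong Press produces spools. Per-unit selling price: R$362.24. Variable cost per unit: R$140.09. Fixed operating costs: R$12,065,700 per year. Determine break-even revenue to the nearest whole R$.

CM per unit = R$362.24 − R$140.09 = R$222.15; CM ratio = R$222.15 / R$362.24 = 0.6133.
Break-even sales = FC ÷ CM ratio = R$12,065,700 × R$362.24 / R$222.15 = R$19,674,450.

R$19,674,450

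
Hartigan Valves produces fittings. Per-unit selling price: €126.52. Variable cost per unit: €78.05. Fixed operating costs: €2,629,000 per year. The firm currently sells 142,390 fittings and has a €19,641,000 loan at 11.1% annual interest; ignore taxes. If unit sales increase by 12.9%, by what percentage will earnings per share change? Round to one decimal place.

+42.5%

Total contribution margin = 142,390 × €48.47 = €6,901,643.30.
Operating income = contribution − fixed costs = €6,901,643.30 − €2,629,000 = €4,272,643.30.
Interest = €2,180,151.00, so EBIT − I = €2,092,492.30.
Degree of combined leverage = contribution ÷ (EBIT − I) = €6,901,643.30 ÷ €2,092,492.30 = 3.2983.
EPS therefore changes by 3.2983 × (+12.9%) = +42.5%.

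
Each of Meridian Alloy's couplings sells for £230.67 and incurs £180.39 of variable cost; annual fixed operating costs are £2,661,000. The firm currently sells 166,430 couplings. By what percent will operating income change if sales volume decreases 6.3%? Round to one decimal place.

-9.2%

Contribution at this volume is 166,430 × £50.28 = £8,368,100.40.
Subtracting fixed costs: EBIT = £8,368,100.40 − £2,661,000 = £5,707,100.40.
DOL = contribution ÷ EBIT = £8,368,100.40 ÷ £5,707,100.40 = 1.4663.
So EBIT moves 1.4663 × (-6.3%) = -9.2%.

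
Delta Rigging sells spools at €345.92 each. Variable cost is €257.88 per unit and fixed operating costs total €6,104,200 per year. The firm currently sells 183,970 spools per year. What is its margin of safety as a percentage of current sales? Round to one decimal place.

62.3%

Contribution margin per unit = €345.92 − €257.88 = €88.04. Break-even units = €6,104,200 ÷ €88.04 = 69,334.39; break-even revenue = 69,334.39 × €345.92 = €23,984,153.38.
Current sales = 183,970 × €345.92 = €63,638,902.40.
Margin of safety = (€63,638,902.40 − €23,984,153.38) ÷ €63,638,902.40 = 62.3%.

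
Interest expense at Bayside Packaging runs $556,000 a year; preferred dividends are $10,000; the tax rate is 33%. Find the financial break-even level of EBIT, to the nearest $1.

$570,925

Preferred dividends are paid after tax, so their pre-tax equivalent is $10,000 ÷ (1 − 0.33) = $14,925.37.
EPS = 0 when EBIT covers interest plus the pre-tax preferred burden: $556,000 + $14,925.37 = $570,925.37.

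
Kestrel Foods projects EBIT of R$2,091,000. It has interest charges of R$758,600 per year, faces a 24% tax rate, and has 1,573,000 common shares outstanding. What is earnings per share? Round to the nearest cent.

R$0.64

Pre-tax income = R$2,091,000 − R$758,600.00 = R$1,332,400.00.
After tax at 24%: net income = R$1,332,400.00 × 0.76 = R$1,012,624.00.
Per share: R$1,012,624.00 / 1,573,000 shares = R$0.64.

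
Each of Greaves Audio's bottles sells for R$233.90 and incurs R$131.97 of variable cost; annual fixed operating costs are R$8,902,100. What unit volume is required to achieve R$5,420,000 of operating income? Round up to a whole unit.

Contribution margin per unit = R$233.90 − R$131.97 = R$101.93.
Need Q such that Q × R$101.93 − R$8,902,100 = R$5,420,000, i.e. Q = R$14,322,100 / R$101.93 = 140,509.17 → 140,510.

140,510 bottles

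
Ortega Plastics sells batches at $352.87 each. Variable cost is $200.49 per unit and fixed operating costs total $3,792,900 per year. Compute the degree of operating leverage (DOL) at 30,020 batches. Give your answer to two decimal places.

At 30,020 units, contribution = 30,020 × $152.38 = $4,574,447.60.
Operating income = contribution − fixed costs = $4,574,447.60 − $3,792,900 = $781,547.60.
DOL = contribution ÷ EBIT = $4,574,447.60 ÷ $781,547.60 = 5.8531.

5.85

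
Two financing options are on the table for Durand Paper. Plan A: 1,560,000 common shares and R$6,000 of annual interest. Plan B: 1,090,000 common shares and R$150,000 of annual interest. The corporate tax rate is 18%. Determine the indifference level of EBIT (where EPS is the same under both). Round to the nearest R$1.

At indifference, (EBIT − 6,000)(1 − t)/1,560,000 = (EBIT − 150,000)(1 − t)/1,090,000.
Cancelling (1 − t) and cross-multiplying: 1,090,000·(EBIT − 6,000) = 1,560,000·(EBIT − 150,000).
Solving, EBIT = (150,000·1,560,000 − 6,000·1,090,000) / (1,560,000 − 1,090,000) = 227,460,000,000 / 470,000 = 483,957.45.

R$483,957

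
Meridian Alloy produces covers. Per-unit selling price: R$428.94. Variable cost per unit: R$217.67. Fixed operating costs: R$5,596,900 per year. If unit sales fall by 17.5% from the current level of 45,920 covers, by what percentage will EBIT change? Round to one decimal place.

-41.4%

At 45,920 units, contribution = 45,920 × R$211.27 = R$9,701,518.40.
EBIT = R$9,701,518.40 − R$5,596,900 = R$4,104,618.40.
So DOL = total CM / EBIT = R$9,701,518.40 / R$4,104,618.40 = 2.3636.
%ΔEBIT = DOL × %ΔSales = 2.3636 × -17.5% = -41.4%.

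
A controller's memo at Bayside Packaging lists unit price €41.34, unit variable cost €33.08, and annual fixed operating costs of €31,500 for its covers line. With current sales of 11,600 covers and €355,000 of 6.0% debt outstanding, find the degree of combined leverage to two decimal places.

2.23

Contribution at this volume is 11,600 × €8.26 = €95,816.00.
Operating income = contribution − fixed costs = €95,816.00 − €31,500 = €64,316.00. Interest = €21,300.00, so EBIT − I = €43,016.00.
Degree of total leverage = total CM / (EBIT − interest) = €95,816.00 / €43,016.00 = 2.2275.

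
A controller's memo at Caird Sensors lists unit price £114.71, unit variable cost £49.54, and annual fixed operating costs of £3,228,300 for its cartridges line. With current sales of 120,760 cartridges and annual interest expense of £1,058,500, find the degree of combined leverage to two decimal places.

Total contribution margin = 120,760 × £65.17 = £7,869,929.20.
Subtracting fixed costs: EBIT = £7,869,929.20 − £3,228,300 = £4,641,629.20. Interest = £1,058,500.00.
DOL = £7,869,929.20 ÷ £4,641,629.20 = 1.6955; DFL = £4,641,629.20 ÷ £3,583,129.20 = 1.2954.
Combined leverage = 1.6955 × 1.2954 = 2.1964.

2.20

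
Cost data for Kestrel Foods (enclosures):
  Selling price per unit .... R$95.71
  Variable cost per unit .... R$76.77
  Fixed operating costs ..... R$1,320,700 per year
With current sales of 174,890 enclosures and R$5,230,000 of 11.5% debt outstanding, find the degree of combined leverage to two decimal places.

2.38

Total contribution margin = 174,890 × R$18.94 = R$3,312,416.60.
Subtracting fixed costs: EBIT = R$3,312,416.60 − R$1,320,700 = R$1,991,716.60. Interest = R$601,450.00, so EBIT − I = R$1,390,266.60.
DCL = contribution ÷ (EBIT − I) = R$3,312,416.60 ÷ R$1,390,266.60 = 2.3826.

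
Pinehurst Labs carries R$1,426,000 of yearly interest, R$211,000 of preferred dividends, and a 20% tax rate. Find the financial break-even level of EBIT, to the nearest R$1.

R$1,689,750

Preferred dividends are paid after tax, so their pre-tax equivalent is R$211,000 ÷ (1 − 0.20) = R$263,750.00.
EPS = 0 when EBIT covers interest plus the pre-tax preferred burden: R$1,426,000 + R$263,750.00 = R$1,689,750.00.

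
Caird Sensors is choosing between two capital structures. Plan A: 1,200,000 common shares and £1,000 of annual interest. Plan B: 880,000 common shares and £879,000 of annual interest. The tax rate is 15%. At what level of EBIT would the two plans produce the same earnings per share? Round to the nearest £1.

£3,293,500

At indifference, (EBIT − 1,000)(1 − t)/1,200,000 = (EBIT − 879,000)(1 − t)/880,000.
The (1 − t) factor cancels: (EBIT − 1,000) × 880,000 = (EBIT − 879,000) × 1,200,000.
EBIT × (1,200,000 − 880,000) = 879,000 × 1,200,000 − 1,000 × 880,000 = 1,053,920,000,000, so EBIT = 1,053,920,000,000 ÷ 320,000 = 3,293,500.00.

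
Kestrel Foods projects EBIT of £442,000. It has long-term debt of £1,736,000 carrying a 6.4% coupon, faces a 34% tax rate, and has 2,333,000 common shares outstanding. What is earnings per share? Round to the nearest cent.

£0.09

Pre-tax income = £442,000 − £111,104.00 = £330,896.00.
After tax at 34%: net income = £330,896.00 × 0.66 = £218,391.36.
EPS = £218,391.36 ÷ 2,333,000 = £0.09.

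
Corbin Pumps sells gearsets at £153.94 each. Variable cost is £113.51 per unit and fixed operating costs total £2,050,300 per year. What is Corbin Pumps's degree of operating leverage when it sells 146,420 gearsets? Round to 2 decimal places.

At 146,420 units, contribution = 146,420 × £40.43 = £5,919,760.60.
Operating income = contribution − fixed costs = £5,919,760.60 − £2,050,300 = £3,869,460.60.
So DOL = total CM / EBIT = £5,919,760.60 / £3,869,460.60 = 1.5299.

1.53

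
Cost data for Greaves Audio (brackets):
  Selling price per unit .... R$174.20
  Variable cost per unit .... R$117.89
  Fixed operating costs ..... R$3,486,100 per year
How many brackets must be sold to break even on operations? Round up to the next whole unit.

Each unit contributes R$174.20 − R$117.89 = R$56.31.
Break-even volume = fixed costs ÷ CM per unit = R$3,486,100 ÷ R$56.31 = 61,909.07, so 61,910 brackets.

61,910 brackets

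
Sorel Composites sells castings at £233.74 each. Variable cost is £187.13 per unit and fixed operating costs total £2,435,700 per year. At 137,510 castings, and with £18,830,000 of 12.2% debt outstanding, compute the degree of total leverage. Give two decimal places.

Contribution at this volume is 137,510 × £46.61 = £6,409,341.10.
EBIT = £6,409,341.10 − £2,435,700 = £3,973,641.10. Interest = £2,297,260.00.
DOL = £6,409,341.10 ÷ £3,973,641.10 = 1.6130; DFL = £3,973,641.10 ÷ £1,676,381.10 = 2.3704.
Combined leverage = 1.6130 × 2.3704 = 3.8235.

3.82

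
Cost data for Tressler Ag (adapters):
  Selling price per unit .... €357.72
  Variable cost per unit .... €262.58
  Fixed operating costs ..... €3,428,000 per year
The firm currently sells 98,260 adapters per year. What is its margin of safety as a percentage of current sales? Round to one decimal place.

63.3%

Contribution margin per unit = €357.72 − €262.58 = €95.14. Break-even units = €3,428,000 ÷ €95.14 = 36,031.11; break-even revenue = 36,031.11 × €357.72 = €12,889,049.40.
Actual sales revenue = 98,260 × €357.72 = €35,149,567.20.
Margin of safety = (€35,149,567.20 − €12,889,049.40) ÷ €35,149,567.20 = 63.3%.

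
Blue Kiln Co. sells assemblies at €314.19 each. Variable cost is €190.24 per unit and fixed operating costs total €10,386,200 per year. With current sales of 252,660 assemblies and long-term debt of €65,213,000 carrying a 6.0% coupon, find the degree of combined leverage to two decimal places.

1.84

At 252,660 units, contribution = 252,660 × €123.95 = €31,317,207.00.
Subtracting fixed costs: EBIT = €31,317,207.00 − €10,386,200 = €20,931,007.00. Interest = €3,912,780.00.
DOL = €31,317,207.00 ÷ €20,931,007.00 = 1.4962; DFL = €20,931,007.00 ÷ €17,018,227.00 = 1.2299.
DCL = DOL × DFL = 1.4962 × 1.2299 = 1.8402.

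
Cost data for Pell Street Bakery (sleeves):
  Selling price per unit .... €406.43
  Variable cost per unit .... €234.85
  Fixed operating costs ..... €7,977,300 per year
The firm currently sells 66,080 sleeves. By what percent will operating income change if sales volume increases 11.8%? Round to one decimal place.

Total contribution margin = 66,080 × €171.58 = €11,338,006.40.
EBIT = €11,338,006.40 − €7,977,300 = €3,360,706.40.
So DOL = total CM / EBIT = €11,338,006.40 / €3,360,706.40 = 3.3737.
%ΔEBIT = DOL × %ΔSales = 3.3737 × +11.8% = +39.8%.

+39.8%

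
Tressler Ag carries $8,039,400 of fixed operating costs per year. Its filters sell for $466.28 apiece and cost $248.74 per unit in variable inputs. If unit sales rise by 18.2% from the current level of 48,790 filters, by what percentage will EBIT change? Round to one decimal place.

+75.0%

At 48,790 units, contribution = 48,790 × $217.54 = $10,613,776.60.
EBIT = $10,613,776.60 − $8,039,400 = $2,574,376.60.
So DOL = total CM / EBIT = $10,613,776.60 / $2,574,376.60 = 4.1229.
Operating income changes by 4.1229 × +18.2% = +75.0%.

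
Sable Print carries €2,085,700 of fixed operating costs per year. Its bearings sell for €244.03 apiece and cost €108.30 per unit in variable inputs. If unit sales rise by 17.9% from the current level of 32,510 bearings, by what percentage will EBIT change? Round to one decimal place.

At 32,510 units, contribution = 32,510 × €135.73 = €4,412,582.30.
Subtracting fixed costs: EBIT = €4,412,582.30 − €2,085,700 = €2,326,882.30.
So DOL = total CM / EBIT = €4,412,582.30 / €2,326,882.30 = 1.8963.
Operating income changes by 1.8963 × +17.9% = +33.9%.

+33.9%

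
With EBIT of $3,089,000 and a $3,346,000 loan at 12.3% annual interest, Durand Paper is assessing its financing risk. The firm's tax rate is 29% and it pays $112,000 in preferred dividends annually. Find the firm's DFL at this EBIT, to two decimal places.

1.23

Interest = $411,558.00.
Pre-tax preferred-dividend burden = $112,000 ÷ (1 − 0.29) = $157,746.48.
DFL = EBIT ÷ [EBIT − I − D_p/(1−t)] = $3,089,000 ÷ [$3,089,000 − $411,558.00 − $157,746.48] = $3,089,000 ÷ $2,519,695.52 = 1.2259.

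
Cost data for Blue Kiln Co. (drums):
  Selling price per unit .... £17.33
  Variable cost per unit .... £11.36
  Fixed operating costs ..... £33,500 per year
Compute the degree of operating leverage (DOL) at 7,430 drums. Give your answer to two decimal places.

4.09

At 7,430 units, contribution = 7,430 × £5.97 = £44,357.10.
EBIT = £44,357.10 − £33,500 = £10,857.10.
So DOL = total CM / EBIT = £44,357.10 / £10,857.10 = 4.0855.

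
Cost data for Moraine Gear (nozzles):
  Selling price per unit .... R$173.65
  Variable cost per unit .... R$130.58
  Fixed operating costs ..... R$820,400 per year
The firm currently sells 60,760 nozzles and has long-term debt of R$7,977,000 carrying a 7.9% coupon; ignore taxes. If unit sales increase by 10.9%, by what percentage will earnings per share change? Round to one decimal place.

At 60,760 units, contribution = 60,760 × R$43.07 = R$2,616,933.20.
Subtracting fixed costs: EBIT = R$2,616,933.20 − R$820,400 = R$1,796,533.20.
Interest = R$630,183.00, so EBIT − I = R$1,166,350.20.
DCL = total CM / (EBIT − I) = R$2,616,933.20 / R$1,166,350.20 = 2.2437.
EPS therefore changes by 2.2437 × (+10.9%) = +24.5%.

+24.5%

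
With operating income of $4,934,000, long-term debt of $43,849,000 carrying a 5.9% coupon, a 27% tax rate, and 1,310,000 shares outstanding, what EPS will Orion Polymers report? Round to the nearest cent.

$1.31

Pre-tax income = $4,934,000 − $2,587,091.00 = $2,346,909.00.
After tax at 27%: net income = $2,346,909.00 × 0.73 = $1,713,243.57.
EPS = $1,713,243.57 ÷ 1,310,000 = $1.31.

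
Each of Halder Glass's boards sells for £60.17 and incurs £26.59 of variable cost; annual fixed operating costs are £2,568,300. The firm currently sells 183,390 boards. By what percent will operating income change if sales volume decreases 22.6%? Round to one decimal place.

Total contribution margin = 183,390 × £33.58 = £6,158,236.20.
Operating income = contribution − fixed costs = £6,158,236.20 − £2,568,300 = £3,589,936.20.
Degree of operating leverage = £6,158,236.20 / £3,589,936.20 = 1.7154.
%ΔEBIT = DOL × %ΔSales = 1.7154 × -22.6% = -38.8%.

-38.8%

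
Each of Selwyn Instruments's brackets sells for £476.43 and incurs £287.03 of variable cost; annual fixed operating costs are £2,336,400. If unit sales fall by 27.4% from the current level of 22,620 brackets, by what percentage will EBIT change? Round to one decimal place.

Contribution at this volume is 22,620 × £189.40 = £4,284,228.00.
Subtracting fixed costs: EBIT = £4,284,228.00 − £2,336,400 = £1,947,828.00.
DOL = contribution ÷ EBIT = £4,284,228.00 ÷ £1,947,828.00 = 2.1995.
So EBIT moves 2.1995 × (-27.4%) = -60.3%.

-60.3%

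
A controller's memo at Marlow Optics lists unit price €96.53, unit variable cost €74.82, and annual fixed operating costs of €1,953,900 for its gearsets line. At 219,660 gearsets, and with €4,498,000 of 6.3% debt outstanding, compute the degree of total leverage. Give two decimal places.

At 219,660 units, contribution = 219,660 × €21.71 = €4,768,818.60.
Subtracting fixed costs: EBIT = €4,768,818.60 − €1,953,900 = €2,814,918.60. Interest = €283,374.00, so EBIT − I = €2,531,544.60.
DCL = contribution ÷ (EBIT − I) = €4,768,818.60 ÷ €2,531,544.60 = 1.8838.

1.88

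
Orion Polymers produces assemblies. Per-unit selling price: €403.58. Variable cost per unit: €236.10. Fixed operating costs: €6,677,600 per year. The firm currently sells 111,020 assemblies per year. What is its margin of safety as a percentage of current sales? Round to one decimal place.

Contribution margin per unit = €403.58 − €236.10 = €167.48. Break-even units = €6,677,600 ÷ €167.48 = 39,871.03; break-even revenue = 39,871.03 × €403.58 = €16,091,150.04.
Actual sales revenue = 111,020 × €403.58 = €44,805,451.60.
Margin of safety = (€44,805,451.60 − €16,091,150.04) ÷ €44,805,451.60 = 64.1%.

64.1%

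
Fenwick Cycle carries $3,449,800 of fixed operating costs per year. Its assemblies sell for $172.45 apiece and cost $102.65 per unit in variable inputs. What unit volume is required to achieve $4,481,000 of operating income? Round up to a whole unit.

Contribution margin per unit = $172.45 − $102.65 = $69.80.
Units = (FC + target) / CM = ($3,449,800 + $4,481,000) / $69.80 = 113,621.78, so 113,622 assemblies.

113,622 assemblies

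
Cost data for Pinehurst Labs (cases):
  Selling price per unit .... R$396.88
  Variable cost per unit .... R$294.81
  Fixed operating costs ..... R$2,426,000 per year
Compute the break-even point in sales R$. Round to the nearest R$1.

CM per unit = R$396.88 − R$294.81 = R$102.07; CM ratio = R$102.07 / R$396.88 = 0.2572.
Break-even sales = FC ÷ CM ratio = R$2,426,000 × R$396.88 / R$102.07 = R$9,433,045.

R$9,433,045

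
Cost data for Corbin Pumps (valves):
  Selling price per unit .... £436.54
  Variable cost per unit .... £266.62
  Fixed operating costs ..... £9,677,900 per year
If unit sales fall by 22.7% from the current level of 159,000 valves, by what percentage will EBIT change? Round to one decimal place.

-35.4%

Total contribution margin = 159,000 × £169.92 = £27,017,280.00.
Operating income = contribution − fixed costs = £27,017,280.00 − £9,677,900 = £17,339,380.00.
Degree of operating leverage = £27,017,280.00 / £17,339,380.00 = 1.5581.
Operating income changes by 1.5581 × -22.7% = -35.4%.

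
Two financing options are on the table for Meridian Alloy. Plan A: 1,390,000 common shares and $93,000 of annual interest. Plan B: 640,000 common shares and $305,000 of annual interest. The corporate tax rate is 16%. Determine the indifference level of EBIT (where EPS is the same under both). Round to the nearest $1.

$485,907

At indifference, (EBIT − 93,000)(1 − t)/1,390,000 = (EBIT − 305,000)(1 − t)/640,000.
The (1 − t) factor cancels: (EBIT − 93,000) × 640,000 = (EBIT − 305,000) × 1,390,000.
EBIT × (1,390,000 − 640,000) = 305,000 × 1,390,000 − 93,000 × 640,000 = 364,430,000,000, so EBIT = 364,430,000,000 ÷ 750,000 = 485,906.67.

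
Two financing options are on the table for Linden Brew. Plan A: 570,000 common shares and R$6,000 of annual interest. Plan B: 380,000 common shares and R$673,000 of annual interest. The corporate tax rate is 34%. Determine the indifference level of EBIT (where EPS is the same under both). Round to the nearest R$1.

Set EPS_A = EPS_B: (EBIT − R$6,000)(1 − 0.34) ÷ 570,000 = (EBIT − R$673,000)(1 − 0.34) ÷ 380,000.
The (1 − t) factor cancels: (EBIT − 6,000) × 380,000 = (EBIT − 673,000) × 570,000.
EBIT × (570,000 − 380,000) = 673,000 × 570,000 − 6,000 × 380,000 = 381,330,000,000, so EBIT = 381,330,000,000 ÷ 190,000 = 2,007,000.00.

R$2,007,000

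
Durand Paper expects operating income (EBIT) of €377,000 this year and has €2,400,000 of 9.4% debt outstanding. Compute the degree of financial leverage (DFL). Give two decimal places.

Interest = €225,600.00.
Degree of financial leverage = EBIT / (EBIT − interest) = €377,000 / €151,400.00 = 2.4901.

2.49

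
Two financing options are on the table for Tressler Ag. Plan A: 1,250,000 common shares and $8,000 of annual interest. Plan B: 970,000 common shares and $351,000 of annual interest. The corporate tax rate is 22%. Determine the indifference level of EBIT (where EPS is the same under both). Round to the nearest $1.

$1,539,250

At indifference, (EBIT − 8,000)(1 − t)/1,250,000 = (EBIT − 351,000)(1 − t)/970,000.
The (1 − t) factor cancels: (EBIT − 8,000) × 970,000 = (EBIT − 351,000) × 1,250,000.
EBIT × (1,250,000 − 970,000) = 351,000 × 1,250,000 − 8,000 × 970,000 = 430,990,000,000, so EBIT = 430,990,000,000 ÷ 280,000 = 1,539,250.00.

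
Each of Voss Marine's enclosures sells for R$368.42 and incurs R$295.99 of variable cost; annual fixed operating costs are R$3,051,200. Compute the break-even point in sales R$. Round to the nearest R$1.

Contribution margin per unit = R$368.42 − R$295.99 = R$72.43, a CM ratio of R$72.43 ÷ R$368.42 = 0.1966.
Break-even sales = FC ÷ CM ratio = R$3,051,200 × R$368.42 / R$72.43 = R$15,520,131.

R$15,520,131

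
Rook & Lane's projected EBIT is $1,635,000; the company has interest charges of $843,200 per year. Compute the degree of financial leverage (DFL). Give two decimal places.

2.06

Annual interest charges come to $843,200.00.
Degree of financial leverage = EBIT / (EBIT − interest) = $1,635,000 / $791,800.00 = 2.0649.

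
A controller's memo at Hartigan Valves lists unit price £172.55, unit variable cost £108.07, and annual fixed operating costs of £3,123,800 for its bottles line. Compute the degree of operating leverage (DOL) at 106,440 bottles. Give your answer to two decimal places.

1.84

Contribution at this volume is 106,440 × £64.48 = £6,863,251.20.
Subtracting fixed costs: EBIT = £6,863,251.20 − £3,123,800 = £3,739,451.20.
DOL = contribution ÷ EBIT = £6,863,251.20 ÷ £3,739,451.20 = 1.8354.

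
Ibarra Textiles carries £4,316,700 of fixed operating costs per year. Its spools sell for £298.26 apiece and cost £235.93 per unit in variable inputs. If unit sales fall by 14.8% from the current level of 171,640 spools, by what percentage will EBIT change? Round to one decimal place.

Total contribution margin = 171,640 × £62.33 = £10,698,321.20.
Operating income = contribution − fixed costs = £10,698,321.20 − £4,316,700 = £6,381,621.20.
DOL = contribution ÷ EBIT = £10,698,321.20 ÷ £6,381,621.20 = 1.6764.
Operating income changes by 1.6764 × -14.8% = -24.8%.

-24.8%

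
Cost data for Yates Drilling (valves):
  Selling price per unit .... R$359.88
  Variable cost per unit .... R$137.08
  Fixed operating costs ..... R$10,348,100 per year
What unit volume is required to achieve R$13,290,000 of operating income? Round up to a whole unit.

Each unit contributes R$359.88 − R$137.08 = R$222.80.
Required volume = (fixed costs + target profit) ÷ CM = (R$10,348,100 + R$13,290,000) ÷ R$222.80 = 106,095.60, so 106,096 valves.

106,096 valves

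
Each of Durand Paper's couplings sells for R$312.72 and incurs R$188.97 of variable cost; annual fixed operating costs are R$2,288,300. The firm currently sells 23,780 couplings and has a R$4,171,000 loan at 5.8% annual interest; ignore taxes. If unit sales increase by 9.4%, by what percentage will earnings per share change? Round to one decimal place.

+67.1%

At 23,780 units, contribution = 23,780 × R$123.75 = R$2,942,775.00.
EBIT = R$2,942,775.00 − R$2,288,300 = R$654,475.00.
Interest = R$241,918.00, so EBIT − I = R$412,557.00.
DCL = total CM / (EBIT − I) = R$2,942,775.00 / R$412,557.00 = 7.1330.
EPS therefore changes by 7.1330 × (+9.4%) = +67.1%.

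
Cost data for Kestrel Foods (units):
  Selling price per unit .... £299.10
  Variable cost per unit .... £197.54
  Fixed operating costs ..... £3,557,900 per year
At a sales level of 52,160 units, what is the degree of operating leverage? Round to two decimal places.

3.05

Contribution at this volume is 52,160 × £101.56 = £5,297,369.60.
EBIT = £5,297,369.60 − £3,557,900 = £1,739,469.60.
So DOL = total CM / EBIT = £5,297,369.60 / £1,739,469.60 = 3.0454.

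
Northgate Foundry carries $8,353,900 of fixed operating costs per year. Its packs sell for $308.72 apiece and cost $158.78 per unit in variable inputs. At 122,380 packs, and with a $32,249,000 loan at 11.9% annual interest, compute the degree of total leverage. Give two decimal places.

2.98

At 122,380 units, contribution = 122,380 × $149.94 = $18,349,657.20.
EBIT = $18,349,657.20 − $8,353,900 = $9,995,757.20. Interest = $3,837,631.00.
DOL = $18,349,657.20 ÷ $9,995,757.20 = 1.8357; DFL = $9,995,757.20 ÷ $6,158,126.20 = 1.6232.
Combined leverage = 1.8357 × 1.6232 = 2.9797.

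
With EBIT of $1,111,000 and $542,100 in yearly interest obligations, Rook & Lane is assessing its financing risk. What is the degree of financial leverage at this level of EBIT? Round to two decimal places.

Annual interest charges come to $542,100.00.
Degree of financial leverage = EBIT / (EBIT − interest) = $1,111,000 / $568,900.00 = 1.9529.

1.95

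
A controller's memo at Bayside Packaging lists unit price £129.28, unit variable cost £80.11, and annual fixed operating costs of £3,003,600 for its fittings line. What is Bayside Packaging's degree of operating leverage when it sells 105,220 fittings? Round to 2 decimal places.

2.38

At 105,220 units, contribution = 105,220 × £49.17 = £5,173,667.40.
Operating income = contribution − fixed costs = £5,173,667.40 − £3,003,600 = £2,170,067.40.
So DOL = total CM / EBIT = £5,173,667.40 / £2,170,067.40 = 2.3841.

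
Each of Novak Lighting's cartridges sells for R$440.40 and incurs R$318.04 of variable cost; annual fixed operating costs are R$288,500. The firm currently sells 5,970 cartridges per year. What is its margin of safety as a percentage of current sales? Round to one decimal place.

60.5%

Contribution margin per unit = R$440.40 − R$318.04 = R$122.36. Break-even units = R$288,500 ÷ R$122.36 = 2,357.80; break-even revenue = 2,357.80 × R$440.40 = R$1,038,373.65.
Current sales = 5,970 × R$440.40 = R$2,629,188.00.
Margin of safety = (R$2,629,188.00 − R$1,038,373.65) ÷ R$2,629,188.00 = 60.5%.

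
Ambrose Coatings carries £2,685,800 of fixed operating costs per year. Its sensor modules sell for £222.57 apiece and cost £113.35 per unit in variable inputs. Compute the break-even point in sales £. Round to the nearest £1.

Contribution margin per unit = £222.57 − £113.35 = £109.22, a CM ratio of £109.22 ÷ £222.57 = 0.4907.
Break-even revenue = fixed costs × price ÷ CM = £2,685,800 × £222.57 ÷ £109.22 = £5,473,160.

£5,473,160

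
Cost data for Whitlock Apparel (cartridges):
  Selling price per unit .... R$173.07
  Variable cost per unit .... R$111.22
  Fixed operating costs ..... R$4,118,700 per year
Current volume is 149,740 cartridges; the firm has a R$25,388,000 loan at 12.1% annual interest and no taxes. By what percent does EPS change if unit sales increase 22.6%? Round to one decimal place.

+101.1%

At 149,740 units, contribution = 149,740 × R$61.85 = R$9,261,419.00.
Operating income = contribution − fixed costs = R$9,261,419.00 − R$4,118,700 = R$5,142,719.00.
Interest = R$3,071,948.00, so EBIT − I = R$2,070,771.00.
DCL = total CM / (EBIT − I) = R$9,261,419.00 / R$2,070,771.00 = 4.4724.
EPS therefore changes by 4.4724 × (+22.6%) = +101.1%.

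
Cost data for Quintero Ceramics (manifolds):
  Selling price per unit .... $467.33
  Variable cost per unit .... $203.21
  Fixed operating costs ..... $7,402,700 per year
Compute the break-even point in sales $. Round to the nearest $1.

$13,098,227

CM per unit = $467.33 − $203.21 = $264.12; CM ratio = $264.12 / $467.33 = 0.5652.
Break-even revenue = fixed costs × price ÷ CM = $7,402,700 × $467.33 ÷ $264.12 = $13,098,227.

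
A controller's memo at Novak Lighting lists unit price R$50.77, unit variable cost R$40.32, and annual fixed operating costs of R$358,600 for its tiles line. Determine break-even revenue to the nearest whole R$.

CM per unit = R$50.77 − R$40.32 = R$10.45; CM ratio = R$10.45 / R$50.77 = 0.2058.
Break-even sales = FC ÷ CM ratio = R$358,600 × R$50.77 / R$10.45 = R$1,742,213.

R$1,742,213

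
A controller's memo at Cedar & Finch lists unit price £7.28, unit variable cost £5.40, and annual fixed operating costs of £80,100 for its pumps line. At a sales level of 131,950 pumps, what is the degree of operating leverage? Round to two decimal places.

1.48

Total contribution margin = 131,950 × £1.88 = £248,066.00.
Operating income = contribution − fixed costs = £248,066.00 − £80,100 = £167,966.00.
DOL = contribution ÷ EBIT = £248,066.00 ÷ £167,966.00 = 1.4769.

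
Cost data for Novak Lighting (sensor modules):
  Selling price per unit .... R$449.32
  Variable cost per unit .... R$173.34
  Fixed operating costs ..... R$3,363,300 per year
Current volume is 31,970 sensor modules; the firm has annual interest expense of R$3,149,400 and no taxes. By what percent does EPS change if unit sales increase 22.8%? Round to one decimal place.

Total contribution margin = 31,970 × R$275.98 = R$8,823,080.60.
EBIT = R$8,823,080.60 − R$3,363,300 = R$5,459,780.60.
Interest = R$3,149,400.00, so EBIT − I = R$2,310,380.60.
DCL = total CM / (EBIT − I) = R$8,823,080.60 / R$2,310,380.60 = 3.8189.
%ΔEPS = DCL × %ΔSales = 3.8189 × +22.8% = +87.1%.

+87.1%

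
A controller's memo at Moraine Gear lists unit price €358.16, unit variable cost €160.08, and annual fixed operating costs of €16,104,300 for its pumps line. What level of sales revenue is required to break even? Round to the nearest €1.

€29,119,124

CM per unit = €358.16 − €160.08 = €198.08; CM ratio = €198.08 / €358.16 = 0.5530.
Break-even revenue = fixed costs × price ÷ CM = €16,104,300 × €358.16 ÷ €198.08 = €29,119,124.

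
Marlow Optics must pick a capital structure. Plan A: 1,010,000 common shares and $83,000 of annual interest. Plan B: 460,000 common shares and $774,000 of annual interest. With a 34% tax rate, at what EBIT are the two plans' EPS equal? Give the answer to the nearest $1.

$1,351,927

Set EPS_A = EPS_B: (EBIT − $83,000)(1 − 0.34) ÷ 1,010,000 = (EBIT − $774,000)(1 − 0.34) ÷ 460,000.
The (1 − t) factor cancels: (EBIT − 83,000) × 460,000 = (EBIT − 774,000) × 1,010,000.
EBIT × (1,010,000 − 460,000) = 774,000 × 1,010,000 − 83,000 × 460,000 = 743,560,000,000, so EBIT = 743,560,000,000 ÷ 550,000 = 1,351,927.27.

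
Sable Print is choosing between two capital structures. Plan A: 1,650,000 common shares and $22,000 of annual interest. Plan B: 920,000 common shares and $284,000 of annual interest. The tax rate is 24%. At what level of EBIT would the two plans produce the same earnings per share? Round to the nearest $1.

At indifference, (EBIT − 22,000)(1 − t)/1,650,000 = (EBIT − 284,000)(1 − t)/920,000.
The (1 − t) factor cancels: (EBIT − 22,000) × 920,000 = (EBIT − 284,000) × 1,650,000.
Solving, EBIT = (284,000·1,650,000 − 22,000·920,000) / (1,650,000 − 920,000) = 448,360,000,000 / 730,000 = 614,191.78.

$614,192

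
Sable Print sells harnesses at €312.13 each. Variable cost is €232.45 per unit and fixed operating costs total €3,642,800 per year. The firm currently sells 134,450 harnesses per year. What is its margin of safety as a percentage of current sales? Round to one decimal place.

Each unit contributes €312.13 − €232.45 = €79.68. Break-even units = €3,642,800 ÷ €79.68 = 45,717.87; break-even revenue = 45,717.87 × €312.13 = €14,269,919.23.
Current sales = 134,450 × €312.13 = €41,965,878.50.
Margin of safety = (€41,965,878.50 − €14,269,919.23) ÷ €41,965,878.50 = 66.0%.

66.0%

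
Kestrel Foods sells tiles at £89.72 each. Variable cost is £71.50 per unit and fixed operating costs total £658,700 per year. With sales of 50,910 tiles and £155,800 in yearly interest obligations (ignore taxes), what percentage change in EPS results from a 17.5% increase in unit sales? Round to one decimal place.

+143.5%

Contribution at this volume is 50,910 × £18.22 = £927,580.20.
Operating income = contribution − fixed costs = £927,580.20 − £658,700 = £268,880.20.
Interest = £155,800.00, so EBIT − I = £113,080.20.
DCL = total CM / (EBIT − I) = £927,580.20 / £113,080.20 = 8.2029.
EPS therefore changes by 8.2029 × (+17.5%) = +143.5%.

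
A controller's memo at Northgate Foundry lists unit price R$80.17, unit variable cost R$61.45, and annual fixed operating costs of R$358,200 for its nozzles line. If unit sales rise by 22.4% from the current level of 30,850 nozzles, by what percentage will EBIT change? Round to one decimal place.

At 30,850 units, contribution = 30,850 × R$18.72 = R$577,512.00.
Subtracting fixed costs: EBIT = R$577,512.00 − R$358,200 = R$219,312.00.
Degree of operating leverage = R$577,512.00 / R$219,312.00 = 2.6333.
%ΔEBIT = DOL × %ΔSales = 2.6333 × +22.4% = +59.0%.

+59.0%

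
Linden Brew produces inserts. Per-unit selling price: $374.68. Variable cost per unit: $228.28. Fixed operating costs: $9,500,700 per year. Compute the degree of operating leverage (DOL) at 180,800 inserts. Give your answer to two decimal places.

1.56

Contribution at this volume is 180,800 × $146.40 = $26,469,120.00.
Subtracting fixed costs: EBIT = $26,469,120.00 − $9,500,700 = $16,968,420.00.
Degree of operating leverage = $26,469,120.00 / $16,968,420.00 = 1.5599.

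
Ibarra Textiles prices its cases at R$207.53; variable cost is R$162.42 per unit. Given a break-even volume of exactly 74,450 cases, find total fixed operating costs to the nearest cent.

Contribution margin per unit = R$207.53 − R$162.42 = R$45.11.
Fixed costs = break-even units × CM = 74,450 × R$45.11 = R$3,358,439.50.

R$3,358,439.50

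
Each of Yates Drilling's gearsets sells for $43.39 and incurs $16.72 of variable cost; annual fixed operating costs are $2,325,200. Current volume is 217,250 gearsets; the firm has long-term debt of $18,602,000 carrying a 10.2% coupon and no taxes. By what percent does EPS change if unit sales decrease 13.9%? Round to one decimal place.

-51.3%

Total contribution margin = 217,250 × $26.67 = $5,794,057.50.
Operating income = contribution − fixed costs = $5,794,057.50 − $2,325,200 = $3,468,857.50.
After interest of $1,897,404.00, pre-tax earnings = $1,571,453.50.
DCL = total CM / (EBIT − I) = $5,794,057.50 / $1,571,453.50 = 3.6871.
%ΔEPS = DCL × %ΔSales = 3.6871 × -13.9% = -51.3%.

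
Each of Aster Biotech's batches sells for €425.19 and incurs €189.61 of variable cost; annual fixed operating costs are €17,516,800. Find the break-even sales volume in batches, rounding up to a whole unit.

74,357 batches

Unit CM = price − variable cost = €425.19 − €189.61 = €235.58.
Units to break even: €17,516,800 ÷ €235.58 = 74,356.06, rounded up to 74,357.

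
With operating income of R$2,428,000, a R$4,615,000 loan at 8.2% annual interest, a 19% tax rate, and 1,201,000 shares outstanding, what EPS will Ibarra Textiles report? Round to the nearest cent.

Pre-tax income = R$2,428,000 − R$378,430.00 = R$2,049,570.00.
Net income = R$2,049,570.00 × (1 − 0.19) = R$1,660,151.70.
Per share: R$1,660,151.70 / 1,201,000 shares = R$1.38.

R$1.38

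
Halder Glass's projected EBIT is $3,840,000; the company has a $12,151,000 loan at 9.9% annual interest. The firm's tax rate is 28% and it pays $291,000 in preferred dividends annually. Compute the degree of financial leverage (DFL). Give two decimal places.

Annual interest charges come to $1,202,949.00.
Preferred dividends grossed up pre-tax: $291,000 / (1 − 0.28) = $404,166.67.
DFL = EBIT ÷ [EBIT − I − D_p/(1−t)] = $3,840,000 ÷ [$3,840,000 − $1,202,949.00 − $404,166.67] = $3,840,000 ÷ $2,232,884.33 = 1.7197.

1.72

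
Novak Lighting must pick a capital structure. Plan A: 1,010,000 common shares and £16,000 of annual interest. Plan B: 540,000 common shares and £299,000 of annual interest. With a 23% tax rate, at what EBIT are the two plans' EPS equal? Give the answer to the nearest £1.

£624,149

At indifference, (EBIT − 16,000)(1 − t)/1,010,000 = (EBIT − 299,000)(1 − t)/540,000.
The (1 − t) factor cancels: (EBIT − 16,000) × 540,000 = (EBIT − 299,000) × 1,010,000.
EBIT × (1,010,000 − 540,000) = 299,000 × 1,010,000 − 16,000 × 540,000 = 293,350,000,000, so EBIT = 293,350,000,000 ÷ 470,000 = 624,148.94.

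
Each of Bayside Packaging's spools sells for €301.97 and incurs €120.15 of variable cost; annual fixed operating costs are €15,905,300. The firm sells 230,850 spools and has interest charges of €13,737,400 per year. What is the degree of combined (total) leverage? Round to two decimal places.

3.40

Total contribution margin = 230,850 × €181.82 = €41,973,147.00.
EBIT = €41,973,147.00 − €15,905,300 = €26,067,847.00. Interest = €13,737,400.00.
DOL = €41,973,147.00 ÷ €26,067,847.00 = 1.6102; DFL = €26,067,847.00 ÷ €12,330,447.00 = 2.1141.
DCL = DOL × DFL = 1.6102 × 2.1141 = 3.4041.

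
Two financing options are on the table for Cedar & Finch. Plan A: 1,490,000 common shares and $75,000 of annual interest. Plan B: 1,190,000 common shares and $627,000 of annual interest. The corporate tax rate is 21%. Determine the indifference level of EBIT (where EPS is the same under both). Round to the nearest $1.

At indifference, (EBIT − 75,000)(1 − t)/1,490,000 = (EBIT − 627,000)(1 − t)/1,190,000.
The (1 − t) factor cancels: (EBIT − 75,000) × 1,190,000 = (EBIT − 627,000) × 1,490,000.
Solving, EBIT = (627,000·1,490,000 − 75,000·1,190,000) / (1,490,000 − 1,190,000) = 844,980,000,000 / 300,000 = 2,816,600.00.

$2,816,600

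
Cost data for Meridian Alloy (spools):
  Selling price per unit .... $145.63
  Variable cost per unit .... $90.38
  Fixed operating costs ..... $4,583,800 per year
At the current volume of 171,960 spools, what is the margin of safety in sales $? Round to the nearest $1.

$12,960,385

Contribution margin per unit = $145.63 − $90.38 = $55.25. Break-even units = $4,583,800 ÷ $55.25 = 82,964.71; break-even revenue = 82,964.71 × $145.63 = $12,082,150.12.
Actual sales revenue = 171,960 × $145.63 = $25,042,534.80.
Margin of safety = $25,042,534.80 − $12,082,150.12 = $12,960,385.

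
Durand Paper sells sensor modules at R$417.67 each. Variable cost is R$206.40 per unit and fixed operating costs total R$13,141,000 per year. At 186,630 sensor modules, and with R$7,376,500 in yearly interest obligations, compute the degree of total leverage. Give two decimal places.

2.08

Contribution at this volume is 186,630 × R$211.27 = R$39,429,320.10.
Operating income = contribution − fixed costs = R$39,429,320.10 − R$13,141,000 = R$26,288,320.10. Interest = R$7,376,500.00, so EBIT − I = R$18,911,820.10.
Degree of total leverage = total CM / (EBIT − interest) = R$39,429,320.10 / R$18,911,820.10 = 2.0849.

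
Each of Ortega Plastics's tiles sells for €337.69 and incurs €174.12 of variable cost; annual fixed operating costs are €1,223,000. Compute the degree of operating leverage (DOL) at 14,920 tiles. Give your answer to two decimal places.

2.00

At 14,920 units, contribution = 14,920 × €163.57 = €2,440,464.40.
Subtracting fixed costs: EBIT = €2,440,464.40 − €1,223,000 = €1,217,464.40.
Degree of operating leverage = €2,440,464.40 / €1,217,464.40 = 2.0045.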